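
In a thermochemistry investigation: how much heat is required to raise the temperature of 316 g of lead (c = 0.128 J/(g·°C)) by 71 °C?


q = mcΔT = 316 × 0.128 × 71
= 2871.81 J

2871.81 J


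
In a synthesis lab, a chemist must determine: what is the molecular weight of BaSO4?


M(BaSO4) = 1×137.33 + 1×32.07 + 4×16.0
= 137.33 + 32.07 + 64.0
= 233.4 g/mol

233.4 g/mol


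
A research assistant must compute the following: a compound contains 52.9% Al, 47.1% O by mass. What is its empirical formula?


Assume 100 g sample. Moles of each element:
  Al: 52.9/26.98 = 1.961 mol
  O: 47.1/16.0 = 2.944 mol
Divide by smallest (1.961):
  Al: 1.961/1.961 = 1.0
  O: 2.944/1.961 = 1.5
Multiply all ratios by 2 to obtain whole numbers.
Empirical formula: Al2O3

Al2O3


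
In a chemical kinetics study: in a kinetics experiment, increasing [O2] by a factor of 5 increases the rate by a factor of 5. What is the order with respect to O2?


rate ∝ [O2]^n
5^n = 5 → n = 1
Order in O2: 1

1


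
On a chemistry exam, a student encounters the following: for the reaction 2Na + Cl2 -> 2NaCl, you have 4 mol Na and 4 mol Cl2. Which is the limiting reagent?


Mole ratio available / coefficient:
  Na: 4/2 = 2.000
  Cl2: 4/1 = 4.000
Smaller ratio is limiting.

Na


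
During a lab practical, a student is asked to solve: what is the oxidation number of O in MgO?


O is usually -2
Oxidation number: -2

-2


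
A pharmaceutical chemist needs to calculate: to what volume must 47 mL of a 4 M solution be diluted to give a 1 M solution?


C1V1 = C2V2
4 × 47 = 1 × V2
V2 = 188/1 = 188.0 mL

188.0 mL


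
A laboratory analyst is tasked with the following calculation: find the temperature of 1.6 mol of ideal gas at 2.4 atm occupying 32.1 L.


PV = nRT  (R = 0.08206 L·atm/(mol·K))
T = PV/(nR) = 2.4×32.1/(1.6×0.08206)
= 77.04/0.131296
= 586.77 K

586.77 K


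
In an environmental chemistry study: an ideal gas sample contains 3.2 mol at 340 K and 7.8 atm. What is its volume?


PV = nRT  (R = 0.08206 L·atm/(mol·K))
V = nRT/P = 3.2×0.08206×340/7.8
= 11.446 L

11.446 L


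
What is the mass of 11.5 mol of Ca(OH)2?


M(Ca(OH)2) = 74.1 g/mol
mass = n × M = 11.5 × 74.1 = 852.15 g

852.15 g


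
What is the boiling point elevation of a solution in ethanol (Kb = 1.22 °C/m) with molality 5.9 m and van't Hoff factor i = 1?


ΔTb = Kb × m × i
= 1.22 × 5.9 × 1
= 7.198 °C

7.198 °C


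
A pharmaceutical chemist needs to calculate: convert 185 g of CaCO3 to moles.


M(CaCO3) = 100.09 g/mol
n = mass/M = 185/100.09 = 1.8483 mol

1.8483 mol


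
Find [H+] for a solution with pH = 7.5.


[H+] = 10^(-pH) = 10^(-7.5)
= 3.16×10^-8 M

3.16×10^-8 M


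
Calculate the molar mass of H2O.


M(H2O) = 2×1.008 + 1×16.0
= 2.02 + 16.0
= 18.02 g/mol

18.02 g/mol


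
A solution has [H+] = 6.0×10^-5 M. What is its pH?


pH = -log10([H+]) = -log10(6.0×10^-5)
= 5 - log10(6.0)
= 5 - 0.78
= 4.22

4.22


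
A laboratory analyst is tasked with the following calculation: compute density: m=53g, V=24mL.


ρ = mass/volume
= 53/24
= 2.208 g/mL

2.208 g/mL


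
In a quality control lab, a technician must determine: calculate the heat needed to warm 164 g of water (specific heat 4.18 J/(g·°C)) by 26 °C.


q = mcΔT = 164 × 4.18 × 26
= 17823.52 J

17823.52 J


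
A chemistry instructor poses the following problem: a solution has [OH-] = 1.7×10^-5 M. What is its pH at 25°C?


pOH = -log10([OH-]) = -log10(1.7×10^-5)
= 5 - log10(1.7) = 4.77
pH = 14 - pOH = 14 - 4.77 = 9.23

9.23


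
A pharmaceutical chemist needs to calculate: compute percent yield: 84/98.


% yield = actual/theoretical × 100
= 84/98 × 100
= 85.71%

85.71%


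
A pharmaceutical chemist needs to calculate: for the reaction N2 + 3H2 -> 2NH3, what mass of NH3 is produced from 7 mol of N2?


Mole ratio NH3:N2 = 2:1
n(NH3) = 7 × 2/1 = 14.000 mol
mass = 14.000 × 17.03 = 238.42 g

238.42 g


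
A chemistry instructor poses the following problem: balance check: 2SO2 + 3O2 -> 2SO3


Equation: 2SO2 + 3O2 -> 2SO3
Check atoms: O: 10≠6, S: 2=2
Not balanced

No, not balanced


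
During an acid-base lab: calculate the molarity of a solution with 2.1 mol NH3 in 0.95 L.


M = n/V = 2.1/0.95 = 2.211 mol/L

2.211 M


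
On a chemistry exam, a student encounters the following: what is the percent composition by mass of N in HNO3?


M(HNO3) = 1×1.008 + 1×14.01 + 3×16.0 = 63.018 g/mol
Mass of N = 1 × 14.01 = 14.01 g/mol
% N = 14.01/63.018 × 100 = 22.23%

22.23%


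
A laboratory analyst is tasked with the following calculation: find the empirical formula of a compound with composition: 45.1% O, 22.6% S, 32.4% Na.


Assume 100 g sample. Moles of each element:
  O: 45.1/16.0 = 2.819 mol
  S: 22.6/32.07 = 0.705 mol
  Na: 32.4/22.99 = 1.409 mol
Divide by smallest (0.705):
  O: 2.819/0.705 = 4.0
  S: 0.705/0.705 = 1.0
  Na: 1.409/0.705 = 2.0
Empirical formula: Na2SO4

Na2SO4


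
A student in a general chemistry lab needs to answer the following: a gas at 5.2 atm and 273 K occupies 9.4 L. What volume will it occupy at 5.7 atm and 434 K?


P1V1/T1 = P2V2/T2
V2 = P1V1T2/(T1P2)
= 5.2×9.4×434/(273×5.7)
= 13.633 L

13.633 L


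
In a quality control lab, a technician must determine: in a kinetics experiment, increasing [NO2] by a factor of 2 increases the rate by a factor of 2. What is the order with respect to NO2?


rate ∝ [NO2]^n
2^n = 2 → n = 1
Order in NO2: 1

1


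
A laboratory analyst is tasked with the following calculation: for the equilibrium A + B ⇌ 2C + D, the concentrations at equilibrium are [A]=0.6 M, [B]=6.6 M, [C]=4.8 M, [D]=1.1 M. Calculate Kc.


Kc = [C]^2[D]/([A][B])
= (4.8^2 × 1.1^1)/(0.6^1 × 6.6^1)
= 25.344/3.96
= 6.400

6.400


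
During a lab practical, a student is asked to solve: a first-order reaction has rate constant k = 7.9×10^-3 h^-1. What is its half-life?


t½ = ln2/k = 0.693147/(7.9×10^-3 h^-1)
= 87.74 h

87.74 h


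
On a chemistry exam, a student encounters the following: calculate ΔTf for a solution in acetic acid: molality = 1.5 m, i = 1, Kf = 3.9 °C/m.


ΔTf = Kf × m × i
= 3.9 × 1.5 × 1
= 5.85 °C

5.85 °C


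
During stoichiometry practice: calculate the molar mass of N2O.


M(N2O) = 2×14.01 + 1×16.0
= 28.02 + 16.0
= 44.02 g/mol

44.02 g/mol


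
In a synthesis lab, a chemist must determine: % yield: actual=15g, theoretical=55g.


% yield = actual/theoretical × 100
= 15/55 × 100
= 27.27%

27.27%


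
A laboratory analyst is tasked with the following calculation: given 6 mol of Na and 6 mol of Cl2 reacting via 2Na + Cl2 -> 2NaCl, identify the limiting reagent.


Mole ratio available / coefficient:
  Na: 6/2 = 3.000
  Cl2: 6/1 = 6.000
Smaller ratio is limiting.

Na


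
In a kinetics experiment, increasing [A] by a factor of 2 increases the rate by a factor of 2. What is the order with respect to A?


rate ∝ [A]^n
2^n = 2 → n = 1
Order in A: 1

1


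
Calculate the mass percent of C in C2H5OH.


M(C2H5OH) = 2×12.01 + 6×1.008 + 1×16.0 = 46.068 g/mol
Mass of C = 2 × 12.01 = 24.02 g/mol
% C = 24.02/46.068 × 100 = 52.14%

52.14%


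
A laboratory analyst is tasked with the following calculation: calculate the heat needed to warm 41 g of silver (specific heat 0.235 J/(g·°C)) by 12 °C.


q = mcΔT = 41 × 0.235 × 12
= 115.62 J

115.62 J


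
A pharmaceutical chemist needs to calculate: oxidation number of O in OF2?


F is always -1; 2(-1) + x = 0, so O = +2
Oxidation number: +2

+2


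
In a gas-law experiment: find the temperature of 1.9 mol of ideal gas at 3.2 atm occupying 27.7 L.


PV = nRT  (R = 0.08206 L·atm/(mol·K))
T = PV/(nR) = 3.2×27.7/(1.9×0.08206)
= 88.64/0.155914
= 568.52 K

568.52 K


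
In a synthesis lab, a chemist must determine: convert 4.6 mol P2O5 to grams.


M(P2O5) = 141.94 g/mol
mass = n × M = 4.6 × 141.94 = 652.92 g

652.92 g


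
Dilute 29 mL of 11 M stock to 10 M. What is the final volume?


C1V1 = C2V2
11 × 29 = 10 × V2
V2 = 319/10 = 31.9 mL

31.9 mL


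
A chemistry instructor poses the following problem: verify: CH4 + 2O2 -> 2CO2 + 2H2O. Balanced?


Equation: CH4 + 2O2 -> 2CO2 + 2H2O
Check atoms: C: 1≠2, H: 4=4, O: 4≠6
Not balanced

No, not balanced


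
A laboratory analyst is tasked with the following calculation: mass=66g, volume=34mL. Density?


ρ = mass/volume
= 66/34
= 1.941 g/mL

1.941 g/mL


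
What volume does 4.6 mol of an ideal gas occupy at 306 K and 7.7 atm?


PV = nRT  (R = 0.08206 L·atm/(mol·K))
V = nRT/P = 4.6×0.08206×306/7.7
= 15.001 L

15.001 L


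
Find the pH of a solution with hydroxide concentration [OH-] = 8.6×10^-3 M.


pOH = -log10([OH-]) = -log10(8.6×10^-3)
= 3 - log10(8.6) = 2.07
pH = 14 - pOH = 14 - 2.07 = 11.93

11.93


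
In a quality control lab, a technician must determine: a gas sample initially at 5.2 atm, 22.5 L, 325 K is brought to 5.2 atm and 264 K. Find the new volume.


P1V1/T1 = P2V2/T2
V2 = P1V1T2/(T1P2)
= 5.2×22.5×264/(325×5.2)
= 18.277 L

18.277 L


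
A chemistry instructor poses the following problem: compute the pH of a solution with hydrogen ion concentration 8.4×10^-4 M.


pH = -log10([H+]) = -log10(8.4×10^-4)
= 4 - log10(8.4)
= 4 - 0.92
= 3.08

3.08


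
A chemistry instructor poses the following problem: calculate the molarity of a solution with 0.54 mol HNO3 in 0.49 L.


M = n/V = 0.54/0.49 = 1.102 mol/L

1.102 M


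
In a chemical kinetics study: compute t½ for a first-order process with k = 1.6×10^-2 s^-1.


t½ = ln2/k = 0.693147/(1.6×10^-2 s^-1)
= 43.32 s

43.32 s


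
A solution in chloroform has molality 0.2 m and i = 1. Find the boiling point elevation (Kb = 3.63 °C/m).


ΔTb = Kb × m × i
= 3.63 × 0.2 × 1
= 0.726 °C

0.726 °C


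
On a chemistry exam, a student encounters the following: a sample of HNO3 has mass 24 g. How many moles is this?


M(HNO3) = 63.02 g/mol
n = mass/M = 24/63.02 = 0.3808 mol

0.3808 mol


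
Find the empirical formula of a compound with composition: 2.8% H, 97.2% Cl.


Assume 100 g sample. Moles of each element:
  H: 2.8/1.008 = 2.778 mol
  Cl: 97.2/35.45 = 2.742 mol
Divide by smallest (2.742):
  H: 2.778/2.742 = 1.01
  Cl: 2.742/2.742 = 1.0
Empirical formula: HCl

HCl


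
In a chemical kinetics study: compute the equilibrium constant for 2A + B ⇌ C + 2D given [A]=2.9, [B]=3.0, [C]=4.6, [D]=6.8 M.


Kc = [C][D]^2/([A]^2[B])
= (4.6^1 × 6.8^2)/(2.9^2 × 3.0^1)
= 212.704/25.23
= 8.431

8.431


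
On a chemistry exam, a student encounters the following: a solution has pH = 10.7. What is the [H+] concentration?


[H+] = 10^(-pH) = 10^(-10.7)
= 2.0×10^-11 M

2.0×10^-11 M


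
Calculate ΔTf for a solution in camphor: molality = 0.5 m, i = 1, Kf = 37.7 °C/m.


ΔTf = Kf × m × i
= 37.7 × 0.5 × 1
= 18.85 °C

18.85 °C


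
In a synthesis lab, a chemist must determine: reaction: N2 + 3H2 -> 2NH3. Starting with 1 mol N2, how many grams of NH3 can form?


Mole ratio NH3:N2 = 2:1
n(NH3) = 1 × 2/1 = 2.000 mol
mass = 2.000 × 17.03 = 34.06 g

34.06 g


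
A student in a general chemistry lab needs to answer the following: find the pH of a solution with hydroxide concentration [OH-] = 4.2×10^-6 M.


pOH = -log10([OH-]) = -log10(4.2×10^-6)
= 6 - log10(4.2) = 5.38
pH = 14 - pOH = 14 - 5.38 = 8.62

8.62


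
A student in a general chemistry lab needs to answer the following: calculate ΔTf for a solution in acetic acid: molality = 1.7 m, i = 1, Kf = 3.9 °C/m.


ΔTf = Kf × m × i
= 3.9 × 1.7 × 1
= 6.63 °C

6.63 °C


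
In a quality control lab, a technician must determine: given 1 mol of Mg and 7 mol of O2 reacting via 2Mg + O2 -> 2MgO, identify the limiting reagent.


Mole ratio available / coefficient:
  Mg: 1/2 = 0.500
  O2: 7/1 = 7.000
Smaller ratio is limiting.

Mg


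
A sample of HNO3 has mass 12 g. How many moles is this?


M(HNO3) = 63.02 g/mol
n = mass/M = 12/63.02 = 0.1904 mol

0.1904 mol


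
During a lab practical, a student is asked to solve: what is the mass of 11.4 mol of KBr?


M(KBr) = 119.0 g/mol
mass = n × M = 11.4 × 119.0 = 1356.60 g

1356.60 g


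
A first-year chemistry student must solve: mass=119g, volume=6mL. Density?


ρ = mass/volume
= 119/6
= 19.833 g/mL

19.833 g/mL


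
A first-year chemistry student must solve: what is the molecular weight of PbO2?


M(PbO2) = 1×207.2 + 2×16.0
= 207.2 + 32.0
= 239.2 g/mol

239.2 g/mol


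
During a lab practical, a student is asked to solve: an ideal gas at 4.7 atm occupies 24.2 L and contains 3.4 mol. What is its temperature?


PV = nRT  (R = 0.08206 L·atm/(mol·K))
T = PV/(nR) = 4.7×24.2/(3.4×0.08206)
= 113.74/0.279004
= 407.66 K

407.66 K


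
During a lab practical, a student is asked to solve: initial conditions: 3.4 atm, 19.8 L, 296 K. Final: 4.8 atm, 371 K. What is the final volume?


P1V1/T1 = P2V2/T2
V2 = P1V1T2/(T1P2)
= 3.4×19.8×371/(296×4.8)
= 17.579 L

17.579 L


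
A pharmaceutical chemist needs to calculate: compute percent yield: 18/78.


% yield = actual/theoretical × 100
= 18/78 × 100
= 23.08%

23.08%


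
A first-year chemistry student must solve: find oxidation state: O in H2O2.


Peroxide: O is -1
Oxidation number: -1

-1


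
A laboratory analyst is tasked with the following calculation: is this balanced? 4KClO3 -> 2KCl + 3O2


Equation: 4KClO3 -> 2KCl + 3O2
Check atoms: Cl: 4≠2, K: 4≠2, O: 12≠6
Not balanced

No, not balanced


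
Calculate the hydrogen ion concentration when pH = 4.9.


[H+] = 10^(-pH) = 10^(-4.9)
= 1.26×10^-5 M

1.26×10^-5 M


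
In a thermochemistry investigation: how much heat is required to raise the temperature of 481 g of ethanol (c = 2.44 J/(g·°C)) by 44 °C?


q = mcΔT = 481 × 2.44 × 44
= 51640.16 J

51640.16 J


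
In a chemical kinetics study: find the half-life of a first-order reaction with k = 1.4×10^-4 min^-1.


t½ = ln2/k = 0.693147/(1.4×10^-4 min^-1)
= 4951 min

4951 min


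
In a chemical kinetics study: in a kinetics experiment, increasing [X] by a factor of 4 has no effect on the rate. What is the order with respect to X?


rate ∝ [X]^n
rate ∝ [X]^0
Order in X: 0

0


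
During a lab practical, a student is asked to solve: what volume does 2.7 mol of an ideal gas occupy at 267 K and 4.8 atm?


PV = nRT  (R = 0.08206 L·atm/(mol·K))
V = nRT/P = 2.7×0.08206×267/4.8
= 12.324 L

12.324 L


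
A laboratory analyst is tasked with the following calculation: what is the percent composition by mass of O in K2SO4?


M(K2SO4) = 2×39.1 + 1×32.07 + 4×16.0 = 174.27 g/mol
Mass of O = 4 × 16.0 = 64.00 g/mol
% O = 64.00/174.27 × 100 = 36.72%

36.72%


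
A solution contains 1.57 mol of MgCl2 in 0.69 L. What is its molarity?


M = n/V = 1.57/0.69 = 2.275 mol/L

2.275 M


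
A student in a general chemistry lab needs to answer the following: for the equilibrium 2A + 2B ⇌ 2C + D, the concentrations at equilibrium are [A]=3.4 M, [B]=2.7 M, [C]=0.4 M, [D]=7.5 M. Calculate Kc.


Kc = [C]^2[D]/([A]^2[B]^2)
= (0.4^2 × 7.5^1)/(3.4^2 × 2.7^2)
= 1.2/84.2724
= 0.01424

0.01424


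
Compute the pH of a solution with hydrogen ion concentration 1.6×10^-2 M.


pH = -log10([H+]) = -log10(1.6×10^-2)
= 2 - log10(1.6)
= 2 - 0.2
= 1.8

1.8


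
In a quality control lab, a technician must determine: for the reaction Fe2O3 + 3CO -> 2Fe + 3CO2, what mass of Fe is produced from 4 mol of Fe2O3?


Mole ratio Fe:Fe2O3 = 2:1
n(Fe) = 4 × 2/1 = 8.000 mol
mass = 8.000 × 55.85 = 446.8 g

446.8 g


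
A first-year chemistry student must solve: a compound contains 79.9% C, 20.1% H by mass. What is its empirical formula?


Assume 100 g sample. Moles of each element:
  C: 79.9/12.01 = 6.653 mol
  H: 20.1/1.008 = 19.94 mol
Divide by smallest (6.653):
  C: 6.653/6.653 = 1.0
  H: 19.94/6.653 = 3.0
Empirical formula: CH3

CH3


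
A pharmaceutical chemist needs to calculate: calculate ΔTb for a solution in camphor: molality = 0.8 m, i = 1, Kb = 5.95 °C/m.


ΔTb = Kb × m × i
= 5.95 × 0.8 × 1
= 4.76 °C

4.76 °C


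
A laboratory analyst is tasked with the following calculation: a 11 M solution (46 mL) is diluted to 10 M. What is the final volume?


C1V1 = C2V2
11 × 46 = 10 × V2
V2 = 506/10 = 50.6 mL

50.6 mL


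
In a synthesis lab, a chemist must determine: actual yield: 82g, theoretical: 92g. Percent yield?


% yield = actual/theoretical × 100
= 82/92 × 100
= 89.13%

89.13%


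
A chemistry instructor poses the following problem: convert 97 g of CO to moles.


M(CO) = 28.01 g/mol
n = mass/M = 97/28.01 = 3.463 mol

3.463 mol


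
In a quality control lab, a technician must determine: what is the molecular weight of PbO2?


M(PbO2) = 1×207.2 + 2×16.0
= 207.2 + 32.0
= 239.2 g/mol

239.2 g/mol


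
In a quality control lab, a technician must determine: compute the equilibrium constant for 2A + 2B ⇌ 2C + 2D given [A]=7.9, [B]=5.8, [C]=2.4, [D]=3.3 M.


Kc = [C]^2[D]^2/([A]^2[B]^2)
= (2.4^2 × 3.3^2)/(7.9^2 × 5.8^2)
= 62.7264/2099.4724
= 0.02988

0.02988


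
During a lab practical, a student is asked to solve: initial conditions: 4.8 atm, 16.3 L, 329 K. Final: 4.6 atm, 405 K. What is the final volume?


P1V1/T1 = P2V2/T2
V2 = P1V1T2/(T1P2)
= 4.8×16.3×405/(329×4.6)
= 20.938 L

20.938 L


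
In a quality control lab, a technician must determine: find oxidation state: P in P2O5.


2x + 5(-2) = 0, so x = +5
Oxidation number: +5

+5


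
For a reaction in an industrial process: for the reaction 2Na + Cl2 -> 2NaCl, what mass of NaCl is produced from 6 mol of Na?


Mole ratio NaCl:Na = 2:2
n(NaCl) = 6 × 2/2 = 6.000 mol
mass = 6.000 × 58.44 = 350.64 g

350.64 g


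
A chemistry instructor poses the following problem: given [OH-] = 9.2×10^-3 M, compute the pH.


pOH = -log10([OH-]) = -log10(9.2×10^-3)
= 3 - log10(9.2) = 2.04
pH = 14 - pOH = 14 - 2.04 = 11.96

11.96


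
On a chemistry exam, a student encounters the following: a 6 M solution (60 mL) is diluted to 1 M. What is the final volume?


C1V1 = C2V2
6 × 60 = 1 × V2
V2 = 360/1 = 360.0 mL

360.0 mL


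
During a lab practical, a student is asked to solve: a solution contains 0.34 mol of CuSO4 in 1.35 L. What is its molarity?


M = n/V = 0.34/1.35 = 0.252 mol/L

0.252 M


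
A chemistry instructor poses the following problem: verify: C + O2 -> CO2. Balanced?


Equation: C + O2 -> CO2
Check atoms: C: 1=1, O: 2=2
Balanced

Yes, balanced


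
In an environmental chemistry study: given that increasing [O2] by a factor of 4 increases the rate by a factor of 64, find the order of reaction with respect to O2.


rate ∝ [O2]^n
4^n = 64 → n = 3
Order in O2: 3

3


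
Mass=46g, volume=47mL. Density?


ρ = mass/volume
= 46/47
= 0.979 g/mL

0.979 g/mL


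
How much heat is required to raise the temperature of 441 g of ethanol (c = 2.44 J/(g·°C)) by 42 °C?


q = mcΔT = 441 × 2.44 × 42
= 45193.68 J

45193.68 J


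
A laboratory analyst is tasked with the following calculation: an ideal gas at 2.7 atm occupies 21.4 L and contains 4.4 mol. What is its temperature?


PV = nRT  (R = 0.08206 L·atm/(mol·K))
T = PV/(nR) = 2.7×21.4/(4.4×0.08206)
= 57.78/0.361064
= 160.03 K

160.03 K


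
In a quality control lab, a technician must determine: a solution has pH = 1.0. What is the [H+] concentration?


[H+] = 10^(-pH) = 10^(-1.0)
= 1.0×10^-1 M

1.0×10^-1 M


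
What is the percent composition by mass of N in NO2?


M(NO2) = 1×14.01 + 2×16.0 = 46.01 g/mol
Mass of N = 1 × 14.01 = 14.01 g/mol
% N = 14.01/46.01 × 100 = 30.45%

30.45%


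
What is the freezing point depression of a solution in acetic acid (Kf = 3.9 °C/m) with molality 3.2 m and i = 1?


ΔTf = Kf × m × i
= 3.9 × 3.2 × 1
= 12.48 °C

12.48 °C


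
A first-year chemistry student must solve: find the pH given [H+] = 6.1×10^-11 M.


pH = -log10([H+]) = -log10(6.1×10^-11)
= 11 - log10(6.1)
= 11 - 0.79
= 10.21

10.21


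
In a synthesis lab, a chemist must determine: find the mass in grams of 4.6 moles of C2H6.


M(C2H6) = 30.07 g/mol
mass = n × M = 4.6 × 30.07 = 138.32 g

138.32 g


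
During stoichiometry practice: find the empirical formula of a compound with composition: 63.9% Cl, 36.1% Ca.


Assume 100 g sample. Moles of each element:
  Cl: 63.9/35.45 = 1.803 mol
  Ca: 36.1/40.08 = 0.901 mol
Divide by smallest (0.901):
  Cl: 1.803/0.901 = 2.0
  Ca: 0.901/0.901 = 1.0
Empirical formula: CaCl2

CaCl2


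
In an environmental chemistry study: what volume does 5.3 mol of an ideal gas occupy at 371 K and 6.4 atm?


PV = nRT  (R = 0.08206 L·atm/(mol·K))
V = nRT/P = 5.3×0.08206×371/6.4
= 25.212 L

25.212 L


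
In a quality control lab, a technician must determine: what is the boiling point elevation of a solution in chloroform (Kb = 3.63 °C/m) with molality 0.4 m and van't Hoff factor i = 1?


ΔTb = Kb × m × i
= 3.63 × 0.4 × 1
= 1.452 °C

1.452 °C


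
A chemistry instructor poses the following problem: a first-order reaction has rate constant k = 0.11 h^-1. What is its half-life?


t½ = ln2/k = 0.693147/(0.11 h^-1)
= 6.301 h

6.301 h


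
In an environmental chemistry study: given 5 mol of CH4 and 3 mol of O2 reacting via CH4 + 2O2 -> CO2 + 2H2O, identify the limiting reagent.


Mole ratio available / coefficient:
  CH4: 5/1 = 5.000
  O2: 3/2 = 1.500
Smaller ratio is limiting.

O2


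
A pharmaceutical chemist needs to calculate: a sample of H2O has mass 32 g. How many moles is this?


M(H2O) = 18.02 g/mol
n = mass/M = 32/18.02 = 1.7758 mol

1.7758 mol


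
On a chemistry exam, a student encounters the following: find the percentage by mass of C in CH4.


M(CH4) = 1×12.01 + 4×1.008 = 16.042 g/mol
Mass of C = 1 × 12.01 = 12.01 g/mol
% C = 12.01/16.042 × 100 = 74.87%

74.87%


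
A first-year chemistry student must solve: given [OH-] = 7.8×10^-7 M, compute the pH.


pOH = -log10([OH-]) = -log10(7.8×10^-7)
= 7 - log10(7.8) = 6.11
pH = 14 - pOH = 14 - 6.11 = 7.89

7.89


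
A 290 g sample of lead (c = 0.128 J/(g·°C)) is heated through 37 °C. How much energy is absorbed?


q = mcΔT = 290 × 0.128 × 37
= 1373.44 J

1373.44 J


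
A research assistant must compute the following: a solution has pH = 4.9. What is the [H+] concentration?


[H+] = 10^(-pH) = 10^(-4.9)
= 1.26×10^-5 M

1.26×10^-5 M


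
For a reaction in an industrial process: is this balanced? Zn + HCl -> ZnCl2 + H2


Equation: Zn + HCl -> ZnCl2 + H2
Check atoms: Cl: 1≠2, H: 1≠2, Zn: 1=1
Not balanced

No, not balanced


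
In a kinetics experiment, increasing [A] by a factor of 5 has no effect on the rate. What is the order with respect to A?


rate ∝ [A]^n
rate ∝ [A]^0
Order in A: 0

0


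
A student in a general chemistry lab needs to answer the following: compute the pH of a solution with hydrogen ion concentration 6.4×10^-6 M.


pH = -log10([H+]) = -log10(6.4×10^-6)
= 6 - log10(6.4)
= 6 - 0.81
= 5.19

5.19


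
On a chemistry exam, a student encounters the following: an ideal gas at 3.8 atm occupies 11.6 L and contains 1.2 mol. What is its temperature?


PV = nRT  (R = 0.08206 L·atm/(mol·K))
T = PV/(nR) = 3.8×11.6/(1.2×0.08206)
= 44.08/0.098472
= 447.64 K

447.64 K


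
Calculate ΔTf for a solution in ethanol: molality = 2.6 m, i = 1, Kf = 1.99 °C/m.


ΔTf = Kf × m × i
= 1.99 × 2.6 × 1
= 5.174 °C

5.174 °C


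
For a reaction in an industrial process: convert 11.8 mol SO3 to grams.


M(SO3) = 80.07 g/mol
mass = n × M = 11.8 × 80.07 = 944.83 g

944.83 g


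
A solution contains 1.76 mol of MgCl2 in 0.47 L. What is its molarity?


M = n/V = 1.76/0.47 = 3.745 mol/L

3.745 M


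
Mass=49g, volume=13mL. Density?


ρ = mass/volume
= 49/13
= 3.769 g/mL

3.769 g/mL


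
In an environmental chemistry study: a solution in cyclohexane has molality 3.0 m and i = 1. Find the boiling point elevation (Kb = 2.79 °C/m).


ΔTb = Kb × m × i
= 2.79 × 3.0 × 1
= 8.37 °C

8.37 °C


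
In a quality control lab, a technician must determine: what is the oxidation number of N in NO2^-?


x + 2(-2) = -1, so x = +3
Oxidation number: +3

+3


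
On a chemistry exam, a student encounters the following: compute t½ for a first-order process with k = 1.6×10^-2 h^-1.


t½ = ln2/k = 0.693147/(1.6×10^-2 h^-1)
= 43.32 h

43.32 h


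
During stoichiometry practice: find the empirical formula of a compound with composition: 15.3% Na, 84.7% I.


Assume 100 g sample. Moles of each element:
  Na: 15.3/22.99 = 0.666 mol
  I: 84.7/126.9 = 0.667 mol
Divide by smallest (0.666):
  Na: 0.666/0.666 = 1.0
  I: 0.667/0.666 = 1.0
Empirical formula: NaI

NaI


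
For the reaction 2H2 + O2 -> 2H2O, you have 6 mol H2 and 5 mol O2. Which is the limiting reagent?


Mole ratio available / coefficient:
  H2: 6/2 = 3.000
  O2: 5/1 = 5.000
Smaller ratio is limiting.

H2


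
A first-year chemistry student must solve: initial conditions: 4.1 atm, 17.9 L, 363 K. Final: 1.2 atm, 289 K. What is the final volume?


P1V1/T1 = P2V2/T2
V2 = P1V1T2/(T1P2)
= 4.1×17.9×289/(363×1.2)
= 48.691 L

48.691 L


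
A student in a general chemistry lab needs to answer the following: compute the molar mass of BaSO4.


M(BaSO4) = 1×137.33 + 1×32.07 + 4×16.0
= 137.33 + 32.07 + 64.0
= 233.4 g/mol

233.4 g/mol


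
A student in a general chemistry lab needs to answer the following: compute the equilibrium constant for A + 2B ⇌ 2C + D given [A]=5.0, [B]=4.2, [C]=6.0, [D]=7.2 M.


Kc = [C]^2[D]/([A][B]^2)
= (6.0^2 × 7.2^1)/(5.0^1 × 4.2^2)
= 259.2/88.2
= 2.939

2.939


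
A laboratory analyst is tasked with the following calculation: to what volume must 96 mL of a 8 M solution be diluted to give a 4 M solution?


C1V1 = C2V2
8 × 96 = 4 × V2
V2 = 768/4 = 192.0 mL

192.0 mL


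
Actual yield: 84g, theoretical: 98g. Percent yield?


% yield = actual/theoretical × 100
= 84/98 × 100
= 85.71%

85.71%


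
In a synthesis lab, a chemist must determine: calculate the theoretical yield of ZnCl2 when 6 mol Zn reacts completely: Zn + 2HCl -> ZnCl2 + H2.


Mole ratio ZnCl2:Zn = 1:1
n(ZnCl2) = 6 × 1/1 = 6.000 mol
mass = 6.000 × 136.28 = 817.68 g

817.68 g


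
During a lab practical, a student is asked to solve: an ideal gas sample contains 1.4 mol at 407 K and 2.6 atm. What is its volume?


PV = nRT  (R = 0.08206 L·atm/(mol·K))
V = nRT/P = 1.4×0.08206×407/2.6
= 17.984 L

17.984 L


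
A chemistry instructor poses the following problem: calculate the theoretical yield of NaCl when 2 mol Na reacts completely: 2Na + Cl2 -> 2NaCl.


Mole ratio NaCl:Na = 2:2
n(NaCl) = 2 × 2/2 = 2.000 mol
mass = 2.000 × 58.44 = 116.88 g

116.88 g


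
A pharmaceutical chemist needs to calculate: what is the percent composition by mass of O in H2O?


M(H2O) = 2×1.008 + 1×16.0 = 18.016 g/mol
Mass of O = 1 × 16.0 = 16.00 g/mol
% O = 16.00/18.016 × 100 = 88.81%

88.81%


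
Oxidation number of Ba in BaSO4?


Group 2 metal: +2
Oxidation number: +2

+2


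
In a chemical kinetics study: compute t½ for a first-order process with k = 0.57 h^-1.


t½ = ln2/k = 0.693147/(0.57 h^-1)
= 1.216 h

1.216 h


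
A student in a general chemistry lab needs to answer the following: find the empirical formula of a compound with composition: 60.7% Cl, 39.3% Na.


Assume 100 g sample. Moles of each element:
  Cl: 60.7/35.45 = 1.712 mol
  Na: 39.3/22.99 = 1.709 mol
Divide by smallest (1.709):
  Cl: 1.712/1.709 = 1.0
  Na: 1.709/1.709 = 1.0
Empirical formula: NaCl

NaCl


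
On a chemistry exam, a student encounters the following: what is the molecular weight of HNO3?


M(HNO3) = 1×1.008 + 1×14.01 + 3×16.0
= 1.01 + 14.01 + 48.0
= 63.02 g/mol

63.02 g/mol


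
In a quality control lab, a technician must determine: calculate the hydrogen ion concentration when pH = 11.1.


[H+] = 10^(-pH) = 10^(-11.1)
= 7.94×10^-12 M

7.94×10^-12 M


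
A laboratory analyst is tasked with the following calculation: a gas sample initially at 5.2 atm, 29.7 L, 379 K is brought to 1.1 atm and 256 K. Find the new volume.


P1V1/T1 = P2V2/T2
V2 = P1V1T2/(T1P2)
= 5.2×29.7×256/(379×1.1)
= 94.835 L

94.835 L


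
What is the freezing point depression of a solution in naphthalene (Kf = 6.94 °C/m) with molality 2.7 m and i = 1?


ΔTf = Kf × m × i
= 6.94 × 2.7 × 1
= 18.738 °C

18.738 °C


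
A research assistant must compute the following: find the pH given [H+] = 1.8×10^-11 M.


pH = -log10([H+]) = -log10(1.8×10^-11)
= 11 - log10(1.8)
= 11 - 0.26
= 10.74

10.74


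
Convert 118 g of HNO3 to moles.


M(HNO3) = 63.02 g/mol
n = mass/M = 118/63.02 = 1.8724 mol

1.8724 mol


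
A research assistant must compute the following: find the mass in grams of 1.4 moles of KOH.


M(KOH) = 56.11 g/mol
mass = n × M = 1.4 × 56.11 = 78.55 g

78.55 g


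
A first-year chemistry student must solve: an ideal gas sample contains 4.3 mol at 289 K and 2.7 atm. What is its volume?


PV = nRT  (R = 0.08206 L·atm/(mol·K))
V = nRT/P = 4.3×0.08206×289/2.7
= 37.769 L

37.769 L


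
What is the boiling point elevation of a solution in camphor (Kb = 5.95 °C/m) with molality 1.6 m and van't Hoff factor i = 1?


ΔTb = Kb × m × i
= 5.95 × 1.6 × 1
= 9.52 °C

9.52 °C


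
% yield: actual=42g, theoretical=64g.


% yield = actual/theoretical × 100
= 42/64 × 100
= 65.62%

65.62%


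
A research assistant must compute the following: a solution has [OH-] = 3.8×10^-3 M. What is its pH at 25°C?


pOH = -log10([OH-]) = -log10(3.8×10^-3)
= 3 - log10(3.8) = 2.42
pH = 14 - pOH = 14 - 2.42 = 11.58

11.58


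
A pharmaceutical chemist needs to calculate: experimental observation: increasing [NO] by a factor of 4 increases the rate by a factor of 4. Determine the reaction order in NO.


rate ∝ [NO]^n
4^n = 4 → n = 1
Order in NO: 1

1


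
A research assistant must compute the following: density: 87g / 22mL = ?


ρ = mass/volume
= 87/22
= 3.955 g/mL

3.955 g/mL


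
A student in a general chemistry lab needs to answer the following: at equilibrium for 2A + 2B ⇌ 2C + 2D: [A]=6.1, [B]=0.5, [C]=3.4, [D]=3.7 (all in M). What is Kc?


Kc = [C]^2[D]^2/([A]^2[B]^2)
= (3.4^2 × 3.7^2)/(6.1^2 × 0.5^2)
= 158.2564/9.3025
= 17.01

17.01


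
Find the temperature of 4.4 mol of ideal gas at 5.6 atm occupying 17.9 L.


PV = nRT  (R = 0.08206 L·atm/(mol·K))
T = PV/(nR) = 5.6×17.9/(4.4×0.08206)
= 100.24/0.361064
= 277.62 K

277.62 K


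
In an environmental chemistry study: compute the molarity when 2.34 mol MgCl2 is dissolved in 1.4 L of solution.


M = n/V = 2.34/1.4 = 1.671 mol/L

1.671 M


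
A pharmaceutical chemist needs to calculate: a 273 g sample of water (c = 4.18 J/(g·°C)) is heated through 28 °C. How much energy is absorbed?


q = mcΔT = 273 × 4.18 × 28
= 31951.92 J

31951.92 J


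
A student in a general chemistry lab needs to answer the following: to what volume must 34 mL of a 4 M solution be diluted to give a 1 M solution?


C1V1 = C2V2
4 × 34 = 1 × V2
V2 = 136/1 = 136.0 mL

136.0 mL


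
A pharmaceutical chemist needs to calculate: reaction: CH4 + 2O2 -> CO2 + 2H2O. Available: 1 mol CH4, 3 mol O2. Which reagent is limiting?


Mole ratio available / coefficient:
  CH4: 1/1 = 1.000
  O2: 3/2 = 1.500
Smaller ratio is limiting.

CH4


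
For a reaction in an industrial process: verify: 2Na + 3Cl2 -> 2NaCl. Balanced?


Equation: 2Na + 3Cl2 -> 2NaCl
Check atoms: Cl: 6≠2, Na: 2=2
Not balanced

No, not balanced


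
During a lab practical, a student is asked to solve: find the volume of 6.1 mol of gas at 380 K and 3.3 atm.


PV = nRT  (R = 0.08206 L·atm/(mol·K))
V = nRT/P = 6.1×0.08206×380/3.3
= 57.641 L

57.641 L


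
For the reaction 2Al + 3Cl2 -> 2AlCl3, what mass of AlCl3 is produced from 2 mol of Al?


Mole ratio AlCl3:Al = 2:2
n(AlCl3) = 2 × 2/2 = 2.000 mol
mass = 2.000 × 133.33 = 266.66 g

266.66 g


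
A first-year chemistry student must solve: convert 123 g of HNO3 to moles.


M(HNO3) = 63.02 g/mol
n = mass/M = 123/63.02 = 1.9518 mol

1.9518 mol


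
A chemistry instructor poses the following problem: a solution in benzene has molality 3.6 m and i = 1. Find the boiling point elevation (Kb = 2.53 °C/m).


ΔTb = Kb × m × i
= 2.53 × 3.6 × 1
= 9.108 °C

9.108 °C


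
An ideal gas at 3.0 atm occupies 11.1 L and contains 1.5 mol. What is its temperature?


PV = nRT  (R = 0.08206 L·atm/(mol·K))
T = PV/(nR) = 3.0×11.1/(1.5×0.08206)
= 33.30/0.123090
= 270.53 K

270.53 K


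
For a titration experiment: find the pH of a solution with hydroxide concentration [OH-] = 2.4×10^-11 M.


pOH = -log10([OH-]) = -log10(2.4×10^-11)
= 11 - log10(2.4) = 10.62
pH = 14 - pOH = 14 - 10.62 = 3.38

3.38


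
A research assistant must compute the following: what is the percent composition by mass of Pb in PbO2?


M(PbO2) = 1×207.2 + 2×16.0 = 239.20 g/mol
Mass of Pb = 1 × 207.2 = 207.20 g/mol
% Pb = 207.20/239.20 × 100 = 86.62%

86.62%


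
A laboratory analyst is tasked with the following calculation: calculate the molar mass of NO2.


M(NO2) = 1×14.01 + 2×16.0
= 14.01 + 32.0
= 46.01 g/mol

46.01 g/mol


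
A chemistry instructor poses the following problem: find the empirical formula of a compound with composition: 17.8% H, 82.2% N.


Assume 100 g sample. Moles of each element:
  H: 17.8/1.008 = 17.659 mol
  N: 82.2/14.01 = 5.867 mol
Divide by smallest (5.867):
  H: 17.659/5.867 = 3.01
  N: 5.867/5.867 = 1.0
Empirical formula: NH3

NH3


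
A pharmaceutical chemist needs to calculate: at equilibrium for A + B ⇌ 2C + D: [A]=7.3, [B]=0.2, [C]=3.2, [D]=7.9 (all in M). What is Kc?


Kc = [C]^2[D]/([A][B])
= (3.2^2 × 7.9^1)/(7.3^1 × 0.2^1)
= 80.896/1.46
= 55.41

55.41


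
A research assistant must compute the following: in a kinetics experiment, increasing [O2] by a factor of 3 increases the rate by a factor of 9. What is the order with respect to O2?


rate ∝ [O2]^n
3^n = 9 → n = 2
Order in O2: 2

2


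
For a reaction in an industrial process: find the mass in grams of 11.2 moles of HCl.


M(HCl) = 36.46 g/mol
mass = n × M = 11.2 × 36.46 = 408.35 g

408.35 g


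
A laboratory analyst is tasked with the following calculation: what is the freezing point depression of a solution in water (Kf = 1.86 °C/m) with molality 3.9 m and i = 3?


ΔTf = Kf × m × i
= 1.86 × 3.9 × 3
= 21.762 °C

21.762 °C


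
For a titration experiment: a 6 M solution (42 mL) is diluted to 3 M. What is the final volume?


C1V1 = C2V2
6 × 42 = 3 × V2
V2 = 252/3 = 84.0 mL

84.0 mL


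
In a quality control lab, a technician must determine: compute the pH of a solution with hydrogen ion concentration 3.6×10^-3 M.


pH = -log10([H+]) = -log10(3.6×10^-3)
= 3 - log10(3.6)
= 3 - 0.56
= 2.44

2.44


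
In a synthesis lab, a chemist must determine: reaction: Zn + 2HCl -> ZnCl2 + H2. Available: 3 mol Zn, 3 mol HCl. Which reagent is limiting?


Mole ratio available / coefficient:
  Zn: 3/1 = 3.000
  HCl: 3/2 = 1.500
Smaller ratio is limiting.

HCl


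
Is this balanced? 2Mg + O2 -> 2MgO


Equation: 2Mg + O2 -> 2MgO
Check atoms: Mg: 2=2, O: 2=2
Balanced

Yes, balanced


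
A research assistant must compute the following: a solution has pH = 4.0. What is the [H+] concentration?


[H+] = 10^(-pH) = 10^(-4.0)
= 1.0×10^-4 M

1.0×10^-4 M


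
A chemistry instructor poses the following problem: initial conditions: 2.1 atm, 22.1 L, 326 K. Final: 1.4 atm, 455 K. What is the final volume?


P1V1/T1 = P2V2/T2
V2 = P1V1T2/(T1P2)
= 2.1×22.1×455/(326×1.4)
= 46.268 L

46.268 L


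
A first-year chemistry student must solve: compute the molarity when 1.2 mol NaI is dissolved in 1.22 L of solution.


M = n/V = 1.2/1.22 = 0.984 mol/L

0.984 M


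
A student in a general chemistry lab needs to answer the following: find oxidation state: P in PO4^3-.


x + 4(-2) = -3, so x = +5
Oxidation number: +5

+5


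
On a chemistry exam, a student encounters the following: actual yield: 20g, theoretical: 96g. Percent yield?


% yield = actual/theoretical × 100
= 20/96 × 100
= 20.83%

20.83%


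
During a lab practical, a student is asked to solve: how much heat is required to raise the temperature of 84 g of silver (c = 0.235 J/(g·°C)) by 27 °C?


q = mcΔT = 84 × 0.235 × 27
= 532.98 J

532.98 J


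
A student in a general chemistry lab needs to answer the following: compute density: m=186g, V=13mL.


ρ = mass/volume
= 186/13
= 14.308 g/mL

14.308 g/mL


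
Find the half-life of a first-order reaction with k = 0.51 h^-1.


t½ = ln2/k = 0.693147/(0.51 h^-1)
= 1.359 h

1.359 h


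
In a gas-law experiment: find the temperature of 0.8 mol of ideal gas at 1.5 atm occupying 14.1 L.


PV = nRT  (R = 0.08206 L·atm/(mol·K))
T = PV/(nR) = 1.5×14.1/(0.8×0.08206)
= 21.15/0.065648
= 322.17 K

322.17 K


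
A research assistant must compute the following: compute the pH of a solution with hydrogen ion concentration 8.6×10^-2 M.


pH = -log10([H+]) = -log10(8.6×10^-2)
= 2 - log10(8.6)
= 2 - 0.93
= 1.07

1.07


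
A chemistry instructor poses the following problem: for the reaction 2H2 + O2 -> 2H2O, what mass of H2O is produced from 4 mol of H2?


Mole ratio H2O:H2 = 2:2
n(H2O) = 4 × 2/2 = 4.000 mol
mass = 4.000 × 18.02 = 72.08 g

72.08 g


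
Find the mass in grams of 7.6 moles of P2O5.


M(P2O5) = 141.94 g/mol
mass = n × M = 7.6 × 141.94 = 1078.74 g

1078.74 g


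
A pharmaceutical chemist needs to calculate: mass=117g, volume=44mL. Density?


ρ = mass/volume
= 117/44
= 2.659 g/mL

2.659 g/mL


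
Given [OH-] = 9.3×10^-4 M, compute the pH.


pOH = -log10([OH-]) = -log10(9.3×10^-4)
= 4 - log10(9.3) = 3.03
pH = 14 - pOH = 14 - 3.03 = 10.97

10.97


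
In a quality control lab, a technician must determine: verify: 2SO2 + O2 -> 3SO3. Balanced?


Equation: 2SO2 + O2 -> 3SO3
Check atoms: O: 6≠9, S: 2≠3
Not balanced

No, not balanced


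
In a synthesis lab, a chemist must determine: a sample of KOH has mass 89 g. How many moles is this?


M(KOH) = 56.11 g/mol
n = mass/M = 89/56.11 = 1.5862 mol

1.5862 mol


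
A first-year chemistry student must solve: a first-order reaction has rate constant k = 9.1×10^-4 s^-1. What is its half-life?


t½ = ln2/k = 0.693147/(9.1×10^-4 s^-1)
= 761.7 s

761.7 s


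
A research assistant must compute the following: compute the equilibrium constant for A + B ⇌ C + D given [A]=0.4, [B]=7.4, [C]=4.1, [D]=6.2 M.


Kc = [C][D]/([A][B])
= (4.1^1 × 6.2^1)/(0.4^1 × 7.4^1)
= 25.42/2.96
= 8.588

8.588


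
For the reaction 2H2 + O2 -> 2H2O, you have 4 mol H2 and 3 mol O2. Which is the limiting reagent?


Mole ratio available / coefficient:
  H2: 4/2 = 2.000
  O2: 3/1 = 3.000
Smaller ratio is limiting.

H2


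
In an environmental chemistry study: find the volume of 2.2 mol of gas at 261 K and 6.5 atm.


PV = nRT  (R = 0.08206 L·atm/(mol·K))
V = nRT/P = 2.2×0.08206×261/6.5
= 7.249 L

7.249 L


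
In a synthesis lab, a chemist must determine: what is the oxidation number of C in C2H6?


2x + 6(+1) = 0, so x = -3
Oxidation number: -3

-3


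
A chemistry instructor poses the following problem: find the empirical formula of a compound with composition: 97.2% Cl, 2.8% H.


Assume 100 g sample. Moles of each element:
  Cl: 97.2/35.45 = 2.742 mol
  H: 2.8/1.008 = 2.778 mol
Divide by smallest (2.742):
  Cl: 2.742/2.742 = 1.0
  H: 2.778/2.742 = 1.01
Empirical formula: HCl

HCl
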